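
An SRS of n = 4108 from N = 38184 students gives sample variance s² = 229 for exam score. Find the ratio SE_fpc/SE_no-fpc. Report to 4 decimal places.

0.9447

f = n/N = 4108/38184 = 0.10758433.
SE_no-fpc = √(s²/n) = 0.23610355; SE_fpc = √((1−f)s²/n) = 0.22304173.
Ratio = √(1−f) = 0.94467755.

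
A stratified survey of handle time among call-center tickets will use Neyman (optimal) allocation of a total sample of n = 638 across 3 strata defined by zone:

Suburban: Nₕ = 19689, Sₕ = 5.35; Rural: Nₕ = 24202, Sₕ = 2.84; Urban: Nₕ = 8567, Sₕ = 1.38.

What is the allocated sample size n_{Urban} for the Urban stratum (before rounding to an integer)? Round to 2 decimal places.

40.58

Neyman allocation: nₕ = n·NₕSₕ / Σⱼ NⱼSⱼ.
Σ NⱼSⱼ = 19689·5.35 + 24202·2.84 + 8567·1.38 = 185892.29.
n_{Urban} = 638·8567·1.38 / 185892.29 = 40.58.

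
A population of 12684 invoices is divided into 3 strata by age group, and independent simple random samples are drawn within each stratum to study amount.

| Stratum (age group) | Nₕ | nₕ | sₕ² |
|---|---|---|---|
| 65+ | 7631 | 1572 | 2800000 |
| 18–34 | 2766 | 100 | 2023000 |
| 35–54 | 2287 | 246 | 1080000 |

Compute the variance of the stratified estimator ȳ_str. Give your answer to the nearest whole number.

1567

Var(ȳ_str) = Σₕ Wₕ²(1 − fₕ)sₕ²/nₕ with Wₕ = Nₕ/N, N = 12684.
65+: Wₕ = 0.60162409; term = 0.60162409²·(1 − 0.20600183)·2800000/1572 = 511.88857.
18–34: Wₕ = 0.21807001; term = 0.21807001²·(1 − 0.03615329)·2023000/100 = 927.24764.
35–54: Wₕ = 0.18030590; term = 0.18030590²·(1 − 0.10756449)·1080000/246 = 127.37534.
Sum = 1566.5116.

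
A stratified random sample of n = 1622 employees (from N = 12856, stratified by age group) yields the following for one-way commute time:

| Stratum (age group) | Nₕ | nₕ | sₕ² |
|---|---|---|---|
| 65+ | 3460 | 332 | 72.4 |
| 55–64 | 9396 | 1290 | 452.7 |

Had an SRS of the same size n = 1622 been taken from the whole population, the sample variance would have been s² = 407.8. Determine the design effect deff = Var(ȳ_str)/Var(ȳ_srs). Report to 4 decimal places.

Var(ȳ_str) = Σ Wₕ²(1−fₕ)sₕ²/nₕ with Wₕ = Nₕ/12856:
  65+: (3460/12856)²·(1−332/3460)·72.4/332 = 0.014280111
  55–64: (9396/12856)²·(1−1290/9396)·452.7/1290 = 0.16171811
  → Var(ȳ_str) = 0.17599822.
Var(ȳ_srs) = (1 − 1622/12856)·407.8/1622 = 0.21969741.
deff = 0.17599822 / 0.21969741 = 0.8011.

0.8011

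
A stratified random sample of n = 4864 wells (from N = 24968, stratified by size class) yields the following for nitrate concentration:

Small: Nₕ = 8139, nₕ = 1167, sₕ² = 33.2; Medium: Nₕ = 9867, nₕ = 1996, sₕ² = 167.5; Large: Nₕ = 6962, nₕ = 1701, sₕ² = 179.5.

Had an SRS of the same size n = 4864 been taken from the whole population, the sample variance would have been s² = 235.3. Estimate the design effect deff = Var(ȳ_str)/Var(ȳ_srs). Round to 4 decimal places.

0.4940

Var(ȳ_str) = Σ Wₕ²(1−fₕ)sₕ²/nₕ with Wₕ = Nₕ/24968:
  Small: (8139/24968)²·(1−1167/8139)·33.2/1167 = 0.0025895729
  Medium: (9867/24968)²·(1−1996/9867)·167.5/1996 = 0.010454465
  Large: (6962/24968)²·(1−1701/6962)·179.5/1701 = 0.0062000465
  → Var(ȳ_str) = 0.019244084.
Var(ȳ_srs) = (1 − 4864/24968)·235.3/4864 = 0.03895176.
deff = 0.019244084 / 0.03895176 = 0.4940.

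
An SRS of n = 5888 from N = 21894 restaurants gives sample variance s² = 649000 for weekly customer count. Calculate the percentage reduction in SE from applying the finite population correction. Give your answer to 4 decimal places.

14.4975

f = n/N = 5888/21894 = 0.26893213.
SE_no-fpc = √(s²/n) = 10.498771; SE_fpc = √((1−f)s²/n) = 8.9767121.
Ratio = √(1−f) = 0.85502507. Reduction = 100·(1 − 0.85502507) = 14.4975%.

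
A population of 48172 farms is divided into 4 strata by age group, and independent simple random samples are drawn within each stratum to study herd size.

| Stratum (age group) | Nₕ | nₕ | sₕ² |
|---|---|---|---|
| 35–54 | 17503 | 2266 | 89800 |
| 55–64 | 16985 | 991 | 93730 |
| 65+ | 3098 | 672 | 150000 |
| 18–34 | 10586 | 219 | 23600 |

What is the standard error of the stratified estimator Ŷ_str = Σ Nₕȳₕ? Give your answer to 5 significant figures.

Var(Ŷ_str) = Σₕ Nₕ²(1 − fₕ)sₕ²/nₕ.
35–54: 17503²·(1 − 2266/17503)·89800/2266 = 1.0568866 × 10^10.
55–64: 16985²·(1 − 991/16985)·93730/991 = 2.5693757 × 10^10.
65+: 3098²·(1 − 672/3098)·150000/672 = 1.6776223 × 10^9.
18–34: 10586²·(1 − 219/10586)·23600/219 = 1.1826409 × 10^10.
Sum = 4.9766654 × 10^10.
SE = √(4.9766654 × 10^10) = 223080.

223080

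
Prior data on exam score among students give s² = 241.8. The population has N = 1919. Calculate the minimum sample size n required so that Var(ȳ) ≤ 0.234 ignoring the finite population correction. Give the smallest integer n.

Without fpc, n₀ = s²/D = 241.8/0.234 = 1033.3333.
Rounding up, n = 1034.

1034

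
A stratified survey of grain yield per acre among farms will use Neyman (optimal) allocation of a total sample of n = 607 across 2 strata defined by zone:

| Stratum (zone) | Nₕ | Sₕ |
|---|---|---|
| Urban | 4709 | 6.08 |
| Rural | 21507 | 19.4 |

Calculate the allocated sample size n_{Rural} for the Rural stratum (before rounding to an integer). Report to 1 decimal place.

568.0

Neyman allocation: nₕ = n·NₕSₕ / Σⱼ NⱼSⱼ.
Σ NⱼSⱼ = 4709·6.08 + 21507·19.4 = 445866.52.
n_{Rural} = 607·21507·19.4 / 445866.52 = 568.0.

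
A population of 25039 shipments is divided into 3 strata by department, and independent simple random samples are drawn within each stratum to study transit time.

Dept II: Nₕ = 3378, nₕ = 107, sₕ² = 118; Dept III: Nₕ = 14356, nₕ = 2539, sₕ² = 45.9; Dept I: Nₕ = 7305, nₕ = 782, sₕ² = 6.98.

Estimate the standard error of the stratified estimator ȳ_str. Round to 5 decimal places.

Var(ȳ_str) = Σₕ Wₕ²(1 − fₕ)sₕ²/nₕ with Wₕ = Nₕ/N, N = 25039.
Dept II: Wₕ = 0.13490954; term = 0.13490954²·(1 − 0.03167555)·118/107 = 0.019435891.
Dept III: Wₕ = 0.57334558; term = 0.57334558²·(1 − 0.17685985)·45.9/2539 = 0.004891665.
Dept I: Wₕ = 0.29174488; term = 0.29174488²·(1 − 0.10704997)·6.98/782 = 6.7839448 × 10^-4.
Sum = 0.02500595.
SE = √(0.02500595) = 0.15813.

0.15813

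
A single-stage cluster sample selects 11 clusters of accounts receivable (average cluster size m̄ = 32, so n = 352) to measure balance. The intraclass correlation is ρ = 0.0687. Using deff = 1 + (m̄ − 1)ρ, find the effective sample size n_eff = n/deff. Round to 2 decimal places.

deff = 1 + (32 − 1)·0.0687 = 1 + 2.1297 = 3.1297.
n_eff = 352 / 3.1297 = 112.47.

112.47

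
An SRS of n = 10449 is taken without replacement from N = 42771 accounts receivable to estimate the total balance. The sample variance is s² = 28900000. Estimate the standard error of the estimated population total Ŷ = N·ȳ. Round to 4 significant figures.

1.955 × 10^6

Var(Ŷ) = N²·Var(ȳ) = N²·(1 − n/N)·s²/n.
f = 10449/42771 = 0.24430105; Var(ȳ) = 0.75569895·28900000/10449 = 2090.1234.
Var(Ŷ) = 42771² · 2090.1234 = 3.8235849 × 10^12.
SE(Ŷ) = √(3.8235849 × 10^12) = 1.955 × 10^6.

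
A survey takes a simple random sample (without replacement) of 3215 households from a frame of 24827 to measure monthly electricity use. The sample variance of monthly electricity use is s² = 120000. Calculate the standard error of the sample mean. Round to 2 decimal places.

5.70

Under SRS without replacement, Var(ȳ) = (1 − f)·s²/n with f = n/N = 3215/24827 = 0.12949611.
Var(ȳ) = (1 − 0.12949611)·120000/3215 = 0.87050389·37.325039 = 32.491591.
SE(ȳ) = √(32.491591) = 5.70.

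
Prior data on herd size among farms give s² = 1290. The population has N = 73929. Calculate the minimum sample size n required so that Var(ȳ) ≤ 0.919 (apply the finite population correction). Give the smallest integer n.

Without fpc, n₀ = s²/D = 1290/0.919 = 1403.6997.
With fpc, (1 − n/N)·s²/n ≤ D requires n ≥ n₀/(1 + n₀/N) = 1403.6997/(1 + 1403.6997/73929) = 1377.5441.
Rounding up, n = 1378.

1378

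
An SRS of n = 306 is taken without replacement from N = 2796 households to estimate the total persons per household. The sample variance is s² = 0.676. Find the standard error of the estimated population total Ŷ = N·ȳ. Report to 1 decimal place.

124.0

Var(Ŷ) = N²·Var(ȳ) = N²·(1 − n/N)·s²/n.
f = 306/2796 = 0.10944206; Var(ȳ) = 0.89055794·0.676/306 = 0.0019673764.
Var(Ŷ) = 2796² · 0.0019673764 = 15380.193.
SE(Ŷ) = √(15380.193) = 124.0.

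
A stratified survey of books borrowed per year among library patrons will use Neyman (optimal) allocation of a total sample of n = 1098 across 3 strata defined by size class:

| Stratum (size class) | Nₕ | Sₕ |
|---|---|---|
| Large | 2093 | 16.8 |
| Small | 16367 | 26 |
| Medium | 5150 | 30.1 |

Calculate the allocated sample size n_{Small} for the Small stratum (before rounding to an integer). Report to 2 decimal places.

758.86

Neyman allocation: nₕ = n·NₕSₕ / Σⱼ NⱼSⱼ.
Σ NⱼSⱼ = 2093·16.8 + 16367·26 + 5150·30.1 = 615719.4.
n_{Small} = 1098·16367·26 / 615719.4 = 758.86.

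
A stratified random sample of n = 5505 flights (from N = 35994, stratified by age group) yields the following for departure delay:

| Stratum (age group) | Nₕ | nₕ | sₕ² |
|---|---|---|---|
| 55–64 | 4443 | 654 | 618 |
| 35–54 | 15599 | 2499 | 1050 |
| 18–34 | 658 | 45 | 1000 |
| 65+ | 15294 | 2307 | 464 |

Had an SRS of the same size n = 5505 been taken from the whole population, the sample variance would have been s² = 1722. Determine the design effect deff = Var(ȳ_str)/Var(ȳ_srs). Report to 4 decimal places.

0.4389

Var(ȳ_str) = Σ Wₕ²(1−fₕ)sₕ²/nₕ with Wₕ = Nₕ/35994:
  55–64: (4443/35994)²·(1−654/4443)·618/654 = 0.012278673
  35–54: (15599/35994)²·(1−2499/15599)·1050/2499 = 0.066272121
  18–34: (658/35994)²·(1−45/658)·1000/45 = 0.0069185268
  65+: (15294/35994)²·(1−2307/15294)·464/2307 = 0.030834726
  → Var(ȳ_str) = 0.11630405.
Var(ȳ_srs) = (1 − 5505/35994)·1722/5505 = 0.26496523.
deff = 0.11630405 / 0.26496523 = 0.4389.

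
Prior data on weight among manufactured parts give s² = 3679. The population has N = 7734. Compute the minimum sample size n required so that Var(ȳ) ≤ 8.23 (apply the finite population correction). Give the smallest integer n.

Without fpc, n₀ = s²/D = 3679/8.23 = 447.0231.
With fpc, (1 − n/N)·s²/n ≤ D requires n ≥ n₀/(1 + n₀/N) = 447.0231/(1 + 447.0231/7734) = 422.5971.
Rounding up, n = 423.

423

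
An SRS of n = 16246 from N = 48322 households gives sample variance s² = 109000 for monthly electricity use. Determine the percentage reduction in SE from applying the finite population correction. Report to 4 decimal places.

f = n/N = 16246/48322 = 0.33620297.
SE_no-fpc = √(s²/n) = 2.5902401; SE_fpc = √((1−f)s²/n) = 2.1103655.
Ratio = √(1−f) = 0.81473740. Reduction = 100·(1 − 0.81473740) = 18.5263%.

18.5263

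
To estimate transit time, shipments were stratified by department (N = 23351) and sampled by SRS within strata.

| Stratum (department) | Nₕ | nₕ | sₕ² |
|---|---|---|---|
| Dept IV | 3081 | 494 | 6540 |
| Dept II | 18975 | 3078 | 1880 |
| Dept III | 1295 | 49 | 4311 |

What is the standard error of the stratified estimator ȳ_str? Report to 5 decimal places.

0.88981

Var(ȳ_str) = Σₕ Wₕ²(1 − fₕ)sₕ²/nₕ with Wₕ = Nₕ/N, N = 23351.
Dept IV: Wₕ = 0.13194296; term = 0.13194296²·(1 − 0.16033755)·6540/494 = 0.19352094.
Dept II: Wₕ = 0.81259903; term = 0.81259903²·(1 − 0.16221344)·1880/3078 = 0.33788991.
Dept III: Wₕ = 0.05545801; term = 0.05545801²·(1 − 0.03783784)·4311/49 = 0.26035072.
Sum = 0.79176157.
SE = √(0.79176157) = 0.88981.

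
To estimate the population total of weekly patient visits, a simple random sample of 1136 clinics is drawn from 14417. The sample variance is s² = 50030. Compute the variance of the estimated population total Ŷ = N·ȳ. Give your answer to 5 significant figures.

Var(Ŷ) = N²·Var(ȳ) = N²·(1 − n/N)·s²/n.
f = 1136/14417 = 0.07879587; Var(ȳ) = 0.92120413·50030/1136 = 40.570284.
Var(Ŷ) = 14417² · 40.570284 = 8.432529 × 10^9.

8.4325 × 10^9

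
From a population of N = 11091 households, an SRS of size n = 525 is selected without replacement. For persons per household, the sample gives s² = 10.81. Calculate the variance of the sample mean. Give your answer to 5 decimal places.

Under SRS without replacement, Var(ȳ) = (1 − f)·s²/n with f = n/N = 525/11091 = 0.04733568.
Var(ȳ) = (1 − 0.04733568)·10.81/525 = 0.95266432·0.020590476 = 0.019615812.

0.01962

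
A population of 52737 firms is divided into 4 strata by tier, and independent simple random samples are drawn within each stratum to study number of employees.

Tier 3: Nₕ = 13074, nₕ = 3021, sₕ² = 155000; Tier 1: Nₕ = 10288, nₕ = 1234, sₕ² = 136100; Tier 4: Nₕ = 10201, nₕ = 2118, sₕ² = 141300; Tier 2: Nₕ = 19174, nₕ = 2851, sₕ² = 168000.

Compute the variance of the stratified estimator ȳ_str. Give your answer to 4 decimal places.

14.7277

Var(ȳ_str) = Σₕ Wₕ²(1 − fₕ)sₕ²/nₕ with Wₕ = Nₕ/N, N = 52737.
Tier 3: Wₕ = 0.24790944; term = 0.24790944²·(1 − 0.23106930)·155000/3021 = 2.4246792.
Tier 1: Wₕ = 0.19508125; term = 0.19508125²·(1 − 0.11994557)·136100/1234 = 3.6938867.
Tier 4: Wₕ = 0.19343156; term = 0.19343156²·(1 − 0.20762670)·141300/2118 = 1.9778834.
Tier 2: Wₕ = 0.36357775; term = 0.36357775²·(1 − 0.14869094)·168000/2851 = 6.6312275.
Sum = 14.727677.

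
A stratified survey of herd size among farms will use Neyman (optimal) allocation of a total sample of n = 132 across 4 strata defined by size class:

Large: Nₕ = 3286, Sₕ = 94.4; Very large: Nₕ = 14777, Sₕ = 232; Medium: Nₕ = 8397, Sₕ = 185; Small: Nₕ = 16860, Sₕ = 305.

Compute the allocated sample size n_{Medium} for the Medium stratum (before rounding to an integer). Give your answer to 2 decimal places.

19.65

Neyman allocation: nₕ = n·NₕSₕ / Σⱼ NⱼSⱼ.
Σ NⱼSⱼ = 3286·94.4 + 14777·232 + 8397·185 + 16860·305 = 1.0434207 × 10^7.
n_{Medium} = 132·8397·185 / (1.0434207 × 10^7) = 19.65.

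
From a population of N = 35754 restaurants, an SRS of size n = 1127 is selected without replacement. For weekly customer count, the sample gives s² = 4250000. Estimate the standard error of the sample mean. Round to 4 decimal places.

Under SRS without replacement, Var(ȳ) = (1 − f)·s²/n with f = n/N = 1127/35754 = 0.03152095.
Var(ȳ) = (1 − 0.03152095)·4250000/1127 = 0.96847905·3771.0736 = 3652.2058.
SE(ȳ) = √(3652.2058) = 60.4335.

60.4335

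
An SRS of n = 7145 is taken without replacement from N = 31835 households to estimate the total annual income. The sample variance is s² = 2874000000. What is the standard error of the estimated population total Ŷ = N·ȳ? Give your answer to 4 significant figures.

1.778 × 10^7

Var(Ŷ) = N²·Var(ȳ) = N²·(1 − n/N)·s²/n.
f = 7145/31835 = 0.22443851; Var(ȳ) = 0.77556149·2874000000/7145 = 311961.33.
Var(Ŷ) = 31835² · 311961.33 = 3.1616258 × 10^14.
SE(Ŷ) = √(3.1616258 × 10^14) = 1.778 × 10^7.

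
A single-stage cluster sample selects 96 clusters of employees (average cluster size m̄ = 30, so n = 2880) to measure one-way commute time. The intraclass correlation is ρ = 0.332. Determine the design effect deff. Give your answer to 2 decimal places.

deff = 1 + (30 − 1)·0.332 = 1 + 9.628 = 10.628.

10.63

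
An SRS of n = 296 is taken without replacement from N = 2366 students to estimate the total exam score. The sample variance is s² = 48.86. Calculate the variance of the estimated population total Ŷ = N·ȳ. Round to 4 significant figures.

Var(Ŷ) = N²·Var(ȳ) = N²·(1 − n/N)·s²/n.
f = 296/2366 = 0.12510566; Var(ȳ) = 0.87489434·48.86/296 = 0.14441668.
Var(Ŷ) = 2366² · 0.14441668 = 808438.22.

808400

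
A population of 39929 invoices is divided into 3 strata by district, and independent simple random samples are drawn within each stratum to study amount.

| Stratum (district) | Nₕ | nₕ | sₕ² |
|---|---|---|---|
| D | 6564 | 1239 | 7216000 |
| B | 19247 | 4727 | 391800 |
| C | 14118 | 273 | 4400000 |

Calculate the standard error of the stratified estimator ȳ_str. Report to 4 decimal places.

46.0237

Var(ȳ_str) = Σₕ Wₕ²(1 − fₕ)sₕ²/nₕ with Wₕ = Nₕ/N, N = 39929.
D: Wₕ = 0.16439180; term = 0.16439180²·(1 − 0.18875686)·7216000/1239 = 127.68402.
B: Wₕ = 0.48203060; term = 0.48203060²·(1 − 0.24559672)·391800/4727 = 14.528863.
C: Wₕ = 0.35357760; term = 0.35357760²·(1 − 0.01933702)·4400000/273 = 1975.9652.
Sum = 2118.1781.
SE = √(2118.1781) = 46.0237.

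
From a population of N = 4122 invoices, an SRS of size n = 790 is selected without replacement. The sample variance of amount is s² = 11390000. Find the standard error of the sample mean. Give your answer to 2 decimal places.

Under SRS without replacement, Var(ȳ) = (1 − f)·s²/n with f = n/N = 790/4122 = 0.19165454.
Var(ȳ) = (1 − 0.19165454)·11390000/790 = 0.80834546·14417.722 = 11654.5.
SE(ȳ) = √(11654.5) = 107.96.

107.96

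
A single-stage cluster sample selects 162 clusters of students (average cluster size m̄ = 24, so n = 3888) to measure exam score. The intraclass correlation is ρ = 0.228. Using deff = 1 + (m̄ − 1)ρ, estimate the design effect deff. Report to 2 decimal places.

6.24

deff = 1 + (24 − 1)·0.228 = 1 + 5.244 = 6.244.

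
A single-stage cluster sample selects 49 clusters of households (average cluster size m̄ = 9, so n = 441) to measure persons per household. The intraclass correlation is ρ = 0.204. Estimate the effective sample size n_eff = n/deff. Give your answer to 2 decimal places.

deff = 1 + (9 − 1)·0.204 = 1 + 1.632 = 2.632.
n_eff = 441 / 2.632 = 167.55.

167.55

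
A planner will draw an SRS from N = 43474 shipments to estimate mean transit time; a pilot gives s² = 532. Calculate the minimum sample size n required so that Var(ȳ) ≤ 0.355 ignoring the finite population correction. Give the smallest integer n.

1499

Without fpc, n₀ = s²/D = 532/0.355 = 1498.5915.
Rounding up, n = 1499.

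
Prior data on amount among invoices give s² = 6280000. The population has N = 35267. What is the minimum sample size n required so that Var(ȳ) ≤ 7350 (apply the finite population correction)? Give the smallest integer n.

835

Without fpc, n₀ = s²/D = 6280000/7350 = 854.4218.
With fpc, (1 − n/N)·s²/n ≤ D requires n ≥ n₀/(1 + n₀/N) = 854.4218/(1 + 854.4218/35267) = 834.2112.
Rounding up, n = 835.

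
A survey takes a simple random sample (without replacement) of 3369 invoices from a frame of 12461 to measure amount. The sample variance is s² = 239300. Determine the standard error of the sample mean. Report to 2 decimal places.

Under SRS without replacement, Var(ȳ) = (1 − f)·s²/n with f = n/N = 3369/12461 = 0.27036353.
Var(ȳ) = (1 − 0.27036353)·239300/3369 = 0.72963647·71.029979 = 51.826063.
SE(ȳ) = √(51.826063) = 7.20.

7.20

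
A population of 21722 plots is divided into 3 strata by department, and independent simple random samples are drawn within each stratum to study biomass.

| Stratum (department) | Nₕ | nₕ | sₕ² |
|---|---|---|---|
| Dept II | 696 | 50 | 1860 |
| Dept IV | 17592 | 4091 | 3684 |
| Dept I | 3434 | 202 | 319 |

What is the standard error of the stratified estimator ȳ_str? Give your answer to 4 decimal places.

0.7252

Var(ȳ_str) = Σₕ Wₕ²(1 − fₕ)sₕ²/nₕ with Wₕ = Nₕ/N, N = 21722.
Dept II: Wₕ = 0.03204125; term = 0.03204125²·(1 − 0.07183908)·1860/50 = 0.035447457.
Dept IV: Wₕ = 0.80987018; term = 0.80987018²·(1 − 0.23254889)·3684/4091 = 0.45328534.
Dept I: Wₕ = 0.15808857; term = 0.15808857²·(1 − 0.05882353)·319/202 = 0.037145939.
Sum = 0.52587874.
SE = √(0.52587874) = 0.7252.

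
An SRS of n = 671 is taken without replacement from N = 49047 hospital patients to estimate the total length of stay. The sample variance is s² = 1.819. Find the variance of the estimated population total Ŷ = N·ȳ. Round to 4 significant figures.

Var(Ŷ) = N²·Var(ȳ) = N²·(1 − n/N)·s²/n.
f = 671/49047 = 0.01368076; Var(ȳ) = 0.98631924·1.819/671 = 0.0026737924.
Var(Ŷ) = 49047² · 0.0026737924 = 6.4320969 × 10^6.

6.432 × 10^6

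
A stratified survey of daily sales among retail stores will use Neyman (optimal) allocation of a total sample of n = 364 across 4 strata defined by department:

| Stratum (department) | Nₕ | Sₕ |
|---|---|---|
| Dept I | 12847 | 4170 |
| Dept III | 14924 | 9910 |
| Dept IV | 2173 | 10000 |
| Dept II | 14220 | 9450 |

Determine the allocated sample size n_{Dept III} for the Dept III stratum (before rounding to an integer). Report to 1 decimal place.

150.6

Neyman allocation: nₕ = n·NₕSₕ / Σⱼ NⱼSⱼ.
Σ NⱼSⱼ = 12847·4170 + 14924·9910 + 2173·10000 + 14220·9450 = 3.5757783 × 10^8.
n_{Dept III} = 364·14924·9910 / (3.5757783 × 10^8) = 150.6.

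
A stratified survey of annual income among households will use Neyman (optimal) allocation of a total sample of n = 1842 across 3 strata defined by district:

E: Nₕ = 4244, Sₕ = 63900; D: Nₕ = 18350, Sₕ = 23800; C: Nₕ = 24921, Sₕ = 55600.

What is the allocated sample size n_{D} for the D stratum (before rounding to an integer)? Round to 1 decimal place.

384.3

Neyman allocation: nₕ = n·NₕSₕ / Σⱼ NⱼSⱼ.
Σ NⱼSⱼ = 4244·63900 + 18350·23800 + 24921·55600 = 2.0935292 × 10^9.
n_{D} = 1842·18350·23800 / (2.0935292 × 10^9) = 384.3.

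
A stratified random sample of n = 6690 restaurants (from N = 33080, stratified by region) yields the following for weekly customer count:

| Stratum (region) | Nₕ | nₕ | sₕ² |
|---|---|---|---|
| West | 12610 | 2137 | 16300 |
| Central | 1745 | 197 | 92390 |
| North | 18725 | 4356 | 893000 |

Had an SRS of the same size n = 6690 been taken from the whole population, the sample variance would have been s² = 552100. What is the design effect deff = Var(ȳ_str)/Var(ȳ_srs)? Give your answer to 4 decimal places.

Var(ȳ_str) = Σ Wₕ²(1−fₕ)sₕ²/nₕ with Wₕ = Nₕ/33080:
  West: (12610/33080)²·(1−2137/12610)·16300/2137 = 0.92053069
  Central: (1745/33080)²·(1−197/1745)·92390/197 = 1.1576949
  North: (18725/33080)²·(1−4356/18725)·893000/4356 = 50.405852
  → Var(ȳ_str) = 52.484078.
Var(ȳ_srs) = (1 − 6690/33080)·552100/6690 = 65.836316.
deff = 52.484078 / 65.836316 = 0.7972.

0.7972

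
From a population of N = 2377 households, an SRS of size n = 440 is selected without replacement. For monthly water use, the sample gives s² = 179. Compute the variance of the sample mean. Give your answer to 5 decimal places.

Under SRS without replacement, Var(ȳ) = (1 − f)·s²/n with f = n/N = 440/2377 = 0.18510728.
Var(ȳ) = (1 − 0.18510728)·179/440 = 0.81489272·0.40681818 = 0.33151318.

0.33151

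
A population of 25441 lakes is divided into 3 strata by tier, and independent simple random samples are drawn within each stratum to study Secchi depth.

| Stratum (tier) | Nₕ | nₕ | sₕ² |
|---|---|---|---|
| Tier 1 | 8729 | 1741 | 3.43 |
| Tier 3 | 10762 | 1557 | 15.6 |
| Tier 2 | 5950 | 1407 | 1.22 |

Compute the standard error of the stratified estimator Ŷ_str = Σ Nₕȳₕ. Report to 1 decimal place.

Var(Ŷ_str) = Σₕ Nₕ²(1 − fₕ)sₕ²/nₕ.
Tier 1: 8729²·(1 − 1741/8729)·3.43/1741 = 120174.61.
Tier 3: 10762²·(1 − 1557/10762)·15.6/1557 = 992550.85.
Tier 2: 5950²·(1 − 1407/5950)·1.22/1407 = 23438.264.
Sum = 1.1361637 × 10^6.
SE = √(1.1361637 × 10^6) = 1065.9.

1065.9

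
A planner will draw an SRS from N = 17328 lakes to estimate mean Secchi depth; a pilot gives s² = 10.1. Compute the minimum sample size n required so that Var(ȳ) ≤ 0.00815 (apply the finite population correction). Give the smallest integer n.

Without fpc, n₀ = s²/D = 10.1/0.00815 = 1239.2638.
With fpc, (1 − n/N)·s²/n ≤ D requires n ≥ n₀/(1 + n₀/N) = 1239.2638/(1 + 1239.2638/17328) = 1156.5497.
Rounding up, n = 1157.

1157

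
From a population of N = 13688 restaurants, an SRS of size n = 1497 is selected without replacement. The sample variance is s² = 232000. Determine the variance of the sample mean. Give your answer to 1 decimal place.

138.0

Under SRS without replacement, Var(ȳ) = (1 − f)·s²/n with f = n/N = 1497/13688 = 0.10936587.
Var(ȳ) = (1 − 0.10936587)·232000/1497 = 0.89063413·154.97662 = 138.02747.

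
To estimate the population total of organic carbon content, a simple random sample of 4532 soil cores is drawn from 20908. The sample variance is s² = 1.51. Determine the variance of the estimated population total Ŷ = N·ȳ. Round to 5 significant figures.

Var(Ŷ) = N²·Var(ȳ) = N²·(1 − n/N)·s²/n.
f = 4532/20908 = 0.21675914; Var(ȳ) = 0.78324086·1.51/4532 = 2.6096507 × 10^-4.
Var(Ŷ) = 20908² · (2.6096507 × 10^-4) = 114079.44.

114080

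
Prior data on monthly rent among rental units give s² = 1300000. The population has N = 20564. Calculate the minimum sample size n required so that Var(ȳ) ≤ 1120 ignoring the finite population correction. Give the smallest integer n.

Without fpc, n₀ = s²/D = 1300000/1120 = 1160.7143.
Rounding up, n = 1161.

1161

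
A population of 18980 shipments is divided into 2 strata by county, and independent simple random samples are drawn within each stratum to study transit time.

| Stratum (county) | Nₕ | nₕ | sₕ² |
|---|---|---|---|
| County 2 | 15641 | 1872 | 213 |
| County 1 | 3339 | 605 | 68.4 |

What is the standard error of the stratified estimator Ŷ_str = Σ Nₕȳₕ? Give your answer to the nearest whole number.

5053

Var(Ŷ_str) = Σₕ Nₕ²(1 − fₕ)sₕ²/nₕ.
County 2: 15641²·(1 − 1872/15641)·213/1872 = 2.4504208 × 10^7.
County 1: 3339²·(1 − 605/3339)·68.4/605 = 1.0320855 × 10^6.
Sum = 2.5536294 × 10^7.
SE = √(2.5536294 × 10^7) = 5053.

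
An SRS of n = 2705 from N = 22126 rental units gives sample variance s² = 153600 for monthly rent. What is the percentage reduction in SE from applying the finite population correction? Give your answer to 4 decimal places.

f = n/N = 2705/22126 = 0.12225436.
SE_no-fpc = √(s²/n) = 7.5354982; SE_fpc = √((1−f)s²/n) = 7.0598636.
Ratio = √(1−f) = 0.93688080. Reduction = 100·(1 − 0.93688080) = 6.3119%.

6.3119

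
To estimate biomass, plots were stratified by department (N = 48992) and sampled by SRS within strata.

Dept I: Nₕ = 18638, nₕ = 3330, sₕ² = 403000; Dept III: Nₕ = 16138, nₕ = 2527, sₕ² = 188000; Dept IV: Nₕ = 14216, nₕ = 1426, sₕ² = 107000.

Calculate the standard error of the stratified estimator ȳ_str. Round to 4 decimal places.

Var(ȳ_str) = Σₕ Wₕ²(1 − fₕ)sₕ²/nₕ with Wₕ = Nₕ/N, N = 48992.
Dept I: Wₕ = 0.38042946; term = 0.38042946²·(1 − 0.17866724)·403000/3330 = 14.385608.
Dept III: Wₕ = 0.32940072; term = 0.32940072²·(1 − 0.15658694)·188000/2527 = 6.8083522.
Dept IV: Wₕ = 0.29016982; term = 0.29016982²·(1 − 0.10030951)·107000/1426 = 5.6841021.
Sum = 26.878062.
SE = √(26.878062) = 5.1844.

5.1844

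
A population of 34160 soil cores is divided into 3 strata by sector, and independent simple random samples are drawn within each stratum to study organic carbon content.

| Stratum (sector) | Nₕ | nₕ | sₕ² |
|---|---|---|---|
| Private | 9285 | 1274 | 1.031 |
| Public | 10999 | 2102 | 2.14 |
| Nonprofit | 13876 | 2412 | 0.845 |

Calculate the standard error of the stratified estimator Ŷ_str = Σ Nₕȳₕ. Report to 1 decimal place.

464.3

Var(Ŷ_str) = Σₕ Nₕ²(1 − fₕ)sₕ²/nₕ.
Private: 9285²·(1 − 1274/9285)·1.031/1274 = 60194.648.
Public: 10999²·(1 − 2102/10999)·2.14/2102 = 99627.184.
Nonprofit: 13876²·(1 − 2412/13876)·0.845/2412 = 55728.823.
Sum = 215550.66.
SE = √(215550.66) = 464.3.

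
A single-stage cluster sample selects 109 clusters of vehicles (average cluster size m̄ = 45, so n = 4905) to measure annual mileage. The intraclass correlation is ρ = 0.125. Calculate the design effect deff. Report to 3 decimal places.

deff = 1 + (45 − 1)·0.125 = 1 + 5.5 = 6.5.

6.500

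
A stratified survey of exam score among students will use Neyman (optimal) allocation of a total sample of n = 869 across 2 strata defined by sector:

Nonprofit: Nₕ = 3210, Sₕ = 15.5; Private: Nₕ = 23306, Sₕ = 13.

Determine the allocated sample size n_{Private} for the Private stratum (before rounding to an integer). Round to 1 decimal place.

746.4

Neyman allocation: nₕ = n·NₕSₕ / Σⱼ NⱼSⱼ.
Σ NⱼSⱼ = 3210·15.5 + 23306·13 = 352733.
n_{Private} = 869·23306·13 / 352733 = 746.4.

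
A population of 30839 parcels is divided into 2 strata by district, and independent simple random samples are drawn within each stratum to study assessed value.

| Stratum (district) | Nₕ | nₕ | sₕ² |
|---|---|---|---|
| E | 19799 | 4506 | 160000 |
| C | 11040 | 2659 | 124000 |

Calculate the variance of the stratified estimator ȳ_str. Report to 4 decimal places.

15.8418

Var(ȳ_str) = Σₕ Wₕ²(1 − fₕ)sₕ²/nₕ with Wₕ = Nₕ/N, N = 30839.
E: Wₕ = 0.64201174; term = 0.64201174²·(1 − 0.22758725)·160000/4506 = 11.304833.
C: Wₕ = 0.35798826; term = 0.35798826²·(1 − 0.24085145)·124000/2659 = 4.5369886.
Sum = 15.841822.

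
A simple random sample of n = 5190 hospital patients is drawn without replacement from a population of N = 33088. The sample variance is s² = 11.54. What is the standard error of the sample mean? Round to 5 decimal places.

Under SRS without replacement, Var(ȳ) = (1 − f)·s²/n with f = n/N = 5190/33088 = 0.15685445.
Var(ȳ) = (1 − 0.15685445)·11.54/5190 = 0.84314555·0.0022235067 = 0.0018747398.
SE(ȳ) = √(0.0018747398) = 0.04330.

0.04330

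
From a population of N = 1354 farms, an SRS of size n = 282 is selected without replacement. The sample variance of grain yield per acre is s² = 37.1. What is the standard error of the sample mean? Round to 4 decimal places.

0.3227

Under SRS without replacement, Var(ȳ) = (1 − f)·s²/n with f = n/N = 282/1354 = 0.20827179.
Var(ȳ) = (1 − 0.20827179)·37.1/282 = 0.79172821·0.13156028 = 0.10415999.
SE(ȳ) = √(0.10415999) = 0.3227.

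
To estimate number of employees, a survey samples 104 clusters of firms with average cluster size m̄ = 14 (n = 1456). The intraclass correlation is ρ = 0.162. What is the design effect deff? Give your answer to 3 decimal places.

deff = 1 + (14 − 1)·0.162 = 1 + 2.106 = 3.106.

3.106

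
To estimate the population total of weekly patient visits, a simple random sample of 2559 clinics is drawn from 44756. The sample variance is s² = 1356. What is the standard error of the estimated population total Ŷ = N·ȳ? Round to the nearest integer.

Var(Ŷ) = N²·Var(ȳ) = N²·(1 − n/N)·s²/n.
f = 2559/44756 = 0.05717669; Var(ȳ) = 0.94282331·1356/2559 = 0.49959688.
Var(Ŷ) = 44756² · 0.49959688 = 1.0007423 × 10^9.
SE(Ŷ) = √(1.0007423 × 10^9) = 31635.

31635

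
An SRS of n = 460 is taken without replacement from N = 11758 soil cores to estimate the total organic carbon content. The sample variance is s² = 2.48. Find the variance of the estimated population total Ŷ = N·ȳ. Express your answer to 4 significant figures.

716200

Var(Ŷ) = N²·Var(ȳ) = N²·(1 − n/N)·s²/n.
f = 460/11758 = 0.03912230; Var(ȳ) = 0.96087770·2.48/460 = 0.0051803841.
Var(Ŷ) = 11758² · 0.0051803841 = 716191.02.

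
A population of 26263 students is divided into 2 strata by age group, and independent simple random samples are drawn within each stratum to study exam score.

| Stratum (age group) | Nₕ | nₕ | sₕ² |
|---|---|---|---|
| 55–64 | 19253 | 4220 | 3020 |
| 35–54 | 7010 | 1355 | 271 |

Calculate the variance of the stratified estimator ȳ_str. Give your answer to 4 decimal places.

Var(ȳ_str) = Σₕ Wₕ²(1 − fₕ)sₕ²/nₕ with Wₕ = Nₕ/N, N = 26263.
55–64: Wₕ = 0.73308457; term = 0.73308457²·(1 − 0.21918662)·3020/4220 = 0.30029624.
35–54: Wₕ = 0.26691543; term = 0.26691543²·(1 − 0.19329529)·271/1355 = 0.01149455.
Sum = 0.31179079.

0.3118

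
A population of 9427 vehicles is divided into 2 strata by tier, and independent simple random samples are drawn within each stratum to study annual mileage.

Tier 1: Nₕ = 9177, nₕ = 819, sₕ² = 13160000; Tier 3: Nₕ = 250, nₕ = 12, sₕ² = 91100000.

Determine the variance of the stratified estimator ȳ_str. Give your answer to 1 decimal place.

18951.3

Var(ȳ_str) = Σₕ Wₕ²(1 − fₕ)sₕ²/nₕ with Wₕ = Nₕ/N, N = 9427.
Tier 1: Wₕ = 0.97348043; term = 0.97348043²·(1 − 0.08924485)·13160000/819 = 13868.455.
Tier 3: Wₕ = 0.02651957; term = 0.02651957²·(1 − 0.04800000)·91100000/12 = 5082.8475.
Sum = 18951.303.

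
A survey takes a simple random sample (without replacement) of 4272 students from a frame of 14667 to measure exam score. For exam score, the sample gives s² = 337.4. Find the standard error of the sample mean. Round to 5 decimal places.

0.23659

Under SRS without replacement, Var(ȳ) = (1 − f)·s²/n with f = n/N = 4272/14667 = 0.29126611.
Var(ȳ) = (1 − 0.29126611)·337.4/4272 = 0.70873389·0.078979401 = 0.055975378.
SE(ȳ) = √(0.055975378) = 0.23659.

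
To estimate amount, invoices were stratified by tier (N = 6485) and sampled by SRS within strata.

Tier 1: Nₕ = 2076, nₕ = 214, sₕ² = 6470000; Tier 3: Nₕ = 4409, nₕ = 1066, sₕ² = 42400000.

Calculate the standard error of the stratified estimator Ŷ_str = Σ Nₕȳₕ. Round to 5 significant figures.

838520

Var(Ŷ_str) = Σₕ Nₕ²(1 − fₕ)sₕ²/nₕ.
Tier 1: 2076²·(1 − 214/2076)·6470000/214 = 1.1686852 × 10^11.
Tier 3: 4409²·(1 − 1066/4409)·42400000/1066 = 5.8625307 × 10^11.
Sum = 7.0312159 × 10^11.
SE = √(7.0312159 × 10^11) = 838520.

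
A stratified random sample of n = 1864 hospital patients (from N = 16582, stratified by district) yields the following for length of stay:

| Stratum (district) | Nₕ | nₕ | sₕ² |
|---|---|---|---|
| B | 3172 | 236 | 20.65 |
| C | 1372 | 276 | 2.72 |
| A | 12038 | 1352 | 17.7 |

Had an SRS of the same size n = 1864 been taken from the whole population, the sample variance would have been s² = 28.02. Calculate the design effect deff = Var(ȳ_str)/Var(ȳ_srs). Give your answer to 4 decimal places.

0.6852

Var(ȳ_str) = Σ Wₕ²(1−fₕ)sₕ²/nₕ with Wₕ = Nₕ/16582:
  B: (3172/16582)²·(1−236/3172)·20.65/236 = 0.0029636264
  C: (1372/16582)²·(1−276/1372)·2.72/276 = 5.3895272 × 10^-5
  A: (12038/16582)²·(1−1352/12038)·17.7/1352 = 0.0061248049
  → Var(ȳ_str) = 0.0091423266.
Var(ȳ_srs) = (1 − 1864/16582)·28.02/1864 = 0.013342405.
deff = 0.0091423266 / 0.013342405 = 0.6852.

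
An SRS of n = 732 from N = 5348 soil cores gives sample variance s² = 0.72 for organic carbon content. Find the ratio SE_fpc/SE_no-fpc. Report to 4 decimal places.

f = n/N = 732/5348 = 0.13687360.
SE_no-fpc = √(s²/n) = 0.031362502; SE_fpc = √((1−f)s²/n) = 0.029137206.
Ratio = √(1−f) = 0.92904596.

0.9290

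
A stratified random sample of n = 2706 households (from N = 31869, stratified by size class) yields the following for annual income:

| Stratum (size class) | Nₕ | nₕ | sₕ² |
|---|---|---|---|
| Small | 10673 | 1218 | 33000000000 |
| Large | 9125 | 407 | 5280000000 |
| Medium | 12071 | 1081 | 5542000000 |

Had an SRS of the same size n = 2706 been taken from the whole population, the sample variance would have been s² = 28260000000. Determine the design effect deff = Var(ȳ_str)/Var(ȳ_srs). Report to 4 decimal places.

0.4581

Var(ȳ_str) = Σ Wₕ²(1−fₕ)sₕ²/nₕ with Wₕ = Nₕ/31869:
  Small: (10673/31869)²·(1−1218/10673)·33000000000/1218 = 2.6920171 × 10^6
  Large: (9125/31869)²·(1−407/9125)·5280000000/407 = 1.0161373 × 10^6
  Medium: (12071/31869)²·(1−1081/12071)·5542000000/1081 = 669645.41
  → Var(ȳ_str) = 4.3777998 × 10^6.
Var(ȳ_srs) = (1 − 2706/31869)·28260000000/2706 = 9.5567038 × 10^6.
deff = (4.3777998 × 10^6) / (9.5567038 × 10^6) = 0.4581.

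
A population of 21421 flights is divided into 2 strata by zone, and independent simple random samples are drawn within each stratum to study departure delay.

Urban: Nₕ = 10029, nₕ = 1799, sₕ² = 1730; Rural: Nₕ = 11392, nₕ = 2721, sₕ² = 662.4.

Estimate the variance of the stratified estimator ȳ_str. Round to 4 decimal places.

0.2254

Var(ȳ_str) = Σₕ Wₕ²(1 − fₕ)sₕ²/nₕ with Wₕ = Nₕ/N, N = 21421.
Urban: Wₕ = 0.46818543; term = 0.46818543²·(1 − 0.17937980)·1730/1799 = 0.17297882.
Rural: Wₕ = 0.53181457; term = 0.53181457²·(1 − 0.23885183)·662.4/2721 = 0.052406054.
Sum = 0.22538487.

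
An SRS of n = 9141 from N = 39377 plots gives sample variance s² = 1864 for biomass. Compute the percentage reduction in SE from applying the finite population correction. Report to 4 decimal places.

12.3724

f = n/N = 9141/39377 = 0.23214059.
SE_no-fpc = √(s²/n) = 0.45157106; SE_fpc = √((1−f)s²/n) = 0.39570082.
Ratio = √(1−f) = 0.87627588. Reduction = 100·(1 − 0.87627588) = 12.3724%.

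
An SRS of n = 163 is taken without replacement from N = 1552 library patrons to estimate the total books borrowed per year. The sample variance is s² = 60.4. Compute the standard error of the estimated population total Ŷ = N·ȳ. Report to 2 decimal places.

893.76

Var(Ŷ) = N²·Var(ȳ) = N²·(1 − n/N)·s²/n.
f = 163/1552 = 0.10502577; Var(ȳ) = 0.89497423·60.4/163 = 0.33163462.
Var(Ŷ) = 1552² · 0.33163462 = 798809.64.
SE(Ŷ) = √(798809.64) = 893.76.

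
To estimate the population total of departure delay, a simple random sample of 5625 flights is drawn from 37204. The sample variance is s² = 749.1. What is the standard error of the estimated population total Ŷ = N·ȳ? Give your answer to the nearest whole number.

12508

Var(Ŷ) = N²·Var(ȳ) = N²·(1 − n/N)·s²/n.
f = 5625/37204 = 0.15119342; Var(ȳ) = 0.84880658·749.1/5625 = 0.1130384.
Var(Ŷ) = 37204² · 0.1130384 = 1.564607 × 10^8.
SE(Ŷ) = √(1.564607 × 10^8) = 12508.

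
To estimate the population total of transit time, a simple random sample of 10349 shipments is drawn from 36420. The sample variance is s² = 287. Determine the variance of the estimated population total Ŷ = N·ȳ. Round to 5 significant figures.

Var(Ŷ) = N²·Var(ȳ) = N²·(1 − n/N)·s²/n.
f = 10349/36420 = 0.28415706; Var(ȳ) = 0.71584294·287/10349 = 0.019851862.
Var(Ŷ) = 36420² · 0.019851862 = 2.6331835 × 10^7.

2.6332 × 10^7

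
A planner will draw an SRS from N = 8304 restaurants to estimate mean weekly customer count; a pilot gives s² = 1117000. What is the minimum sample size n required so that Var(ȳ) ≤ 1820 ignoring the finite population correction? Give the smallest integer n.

614

Without fpc, n₀ = s²/D = 1117000/1820 = 613.7363.
Rounding up, n = 614.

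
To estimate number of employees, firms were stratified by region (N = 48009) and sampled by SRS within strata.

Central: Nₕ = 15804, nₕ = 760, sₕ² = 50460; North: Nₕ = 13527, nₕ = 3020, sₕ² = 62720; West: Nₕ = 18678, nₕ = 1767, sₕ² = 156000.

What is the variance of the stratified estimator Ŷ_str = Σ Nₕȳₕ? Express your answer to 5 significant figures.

Var(Ŷ_str) = Σₕ Nₕ²(1 − fₕ)sₕ²/nₕ.
Central: 15804²·(1 − 760/15804)·50460/760 = 1.5785706 × 10^10.
North: 13527²·(1 − 3020/13527)·62720/3020 = 2.9517483 × 10^9.
West: 18678²·(1 − 1767/18678)·156000/1767 = 2.7886095 × 10^10.
Sum = 4.6623549 × 10^10.

4.6624 × 10^10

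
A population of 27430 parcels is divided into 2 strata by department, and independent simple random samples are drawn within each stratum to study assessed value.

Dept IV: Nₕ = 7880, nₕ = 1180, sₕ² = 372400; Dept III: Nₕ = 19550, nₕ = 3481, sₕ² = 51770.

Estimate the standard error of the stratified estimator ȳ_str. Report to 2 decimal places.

5.32

Var(ȳ_str) = Σₕ Wₕ²(1 − fₕ)sₕ²/nₕ with Wₕ = Nₕ/N, N = 27430.
Dept IV: Wₕ = 0.28727670; term = 0.28727670²·(1 − 0.14974619)·372400/1180 = 22.145071.
Dept III: Wₕ = 0.71272330; term = 0.71272330²·(1 − 0.17805627)·51770/3481 = 6.2095216.
Sum = 28.354593.
SE = √(28.354593) = 5.32.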